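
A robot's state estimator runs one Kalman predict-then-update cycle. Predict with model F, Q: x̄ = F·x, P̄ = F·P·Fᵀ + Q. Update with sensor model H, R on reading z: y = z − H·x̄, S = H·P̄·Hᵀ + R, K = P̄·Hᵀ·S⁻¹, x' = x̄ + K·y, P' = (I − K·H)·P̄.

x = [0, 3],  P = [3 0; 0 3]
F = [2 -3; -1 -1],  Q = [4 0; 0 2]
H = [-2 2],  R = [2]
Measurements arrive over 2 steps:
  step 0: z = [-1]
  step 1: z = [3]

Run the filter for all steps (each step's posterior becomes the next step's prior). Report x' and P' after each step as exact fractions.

step 0: x̄ = F·x = [-9, -3]
step 0: P̄ = F·P·Fᵀ + Q = [43 3; 3 8]
step 0: y = z − H·x̄ = [-13]
step 0: S = H·P̄·Hᵀ + R = [182]
step 0: K = P̄·Hᵀ·S⁻¹ = [-40/91; 5/91]
step 0: x' = x̄ + K·y = [-23/7, -26/7]
step 0: P' = (I − K·H)·P̄ = [713/91 673/91; 673/91 678/91]
step 1: x̄ = F·x = [32/7, 7]
step 1: P̄ = F·P·Fᵀ + Q = [1242/91 183/13; 183/13 417/13]
step 1: y = z − H·x̄ = [-13/7]
step 1: S = H·P̄·Hᵀ + R = [506/7]
step 1: K = P̄·Hᵀ·S⁻¹ = [3/253; 126/253]
step 1: x' = x̄ + K·y = [1151/253, 1537/253]
step 1: P' = (I − K·H)·P̄ = [44856/3289 44895/3289; 44895/3289 46533/3289]

step 0: x' = [-23/7, -26/7], P' = [713/91 673/91; 673/91 678/91]
step 1: x' = [1151/253, 1537/253], P' = [44856/3289 44895/3289; 44895/3289 46533/3289]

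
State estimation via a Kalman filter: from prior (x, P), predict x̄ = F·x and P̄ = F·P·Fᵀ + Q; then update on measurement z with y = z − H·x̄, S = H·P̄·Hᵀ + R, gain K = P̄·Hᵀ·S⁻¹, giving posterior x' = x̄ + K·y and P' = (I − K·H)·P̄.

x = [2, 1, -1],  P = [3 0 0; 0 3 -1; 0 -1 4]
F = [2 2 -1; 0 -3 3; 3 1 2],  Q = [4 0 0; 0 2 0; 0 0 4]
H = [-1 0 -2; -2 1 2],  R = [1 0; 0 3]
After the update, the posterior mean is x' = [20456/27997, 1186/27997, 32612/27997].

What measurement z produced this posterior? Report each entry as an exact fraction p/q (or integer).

x̄ = F·x = [7, -6, 5]
P̄ = F·P·Fᵀ + Q = [36 -39 13; -39 83 18; 13 18 46]
S = H·P̄·Hᵀ + R = [273 -83; -83 538]
K = P̄·Hᵀ·S⁻¹ = [-40411/139985 -28351/139985; 3593/27997 10806/27997; -49518/139985 14217/139985]
x' − x̄ = [-175523/27997, 169168/27997, -107373/27997] = K·y
y = (KᵀK)⁻¹·Kᵀ·(x' − x̄) = [14, 11]
z = y + H·x̄ = [14, 11] + [-17, -10] = [-3, 1]

z = [-3, 1]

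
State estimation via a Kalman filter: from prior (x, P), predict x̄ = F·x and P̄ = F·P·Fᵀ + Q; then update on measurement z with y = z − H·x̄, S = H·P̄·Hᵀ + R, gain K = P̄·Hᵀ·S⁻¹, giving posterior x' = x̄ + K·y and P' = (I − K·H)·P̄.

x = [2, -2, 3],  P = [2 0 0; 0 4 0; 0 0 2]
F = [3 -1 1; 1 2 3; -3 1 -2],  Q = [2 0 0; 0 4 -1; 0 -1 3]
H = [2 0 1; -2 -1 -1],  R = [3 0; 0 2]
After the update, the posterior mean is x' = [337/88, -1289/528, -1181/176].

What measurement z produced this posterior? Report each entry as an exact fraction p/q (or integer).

x̄ = F·x = [11, 7, -14]
P̄ = F·P·Fᵀ + Q = [26 4 -26; 4 40 -11; -26 -11 33]
S = H·P̄·Hᵀ + R = [36 -30; -30 69]
K = P̄·Hᵀ·S⁻¹ = [149/264 -25/132; -439/528 -79/88; -137/528 85/264]
x' − x̄ = [-631/88, -4985/528, 1283/176] = K·y
y = (KᵀK)⁻¹·Kᵀ·(x' − x̄) = [-7, 17]
z = y + H·x̄ = [-7, 17] + [8, -15] = [1, 2]

z = [1, 2]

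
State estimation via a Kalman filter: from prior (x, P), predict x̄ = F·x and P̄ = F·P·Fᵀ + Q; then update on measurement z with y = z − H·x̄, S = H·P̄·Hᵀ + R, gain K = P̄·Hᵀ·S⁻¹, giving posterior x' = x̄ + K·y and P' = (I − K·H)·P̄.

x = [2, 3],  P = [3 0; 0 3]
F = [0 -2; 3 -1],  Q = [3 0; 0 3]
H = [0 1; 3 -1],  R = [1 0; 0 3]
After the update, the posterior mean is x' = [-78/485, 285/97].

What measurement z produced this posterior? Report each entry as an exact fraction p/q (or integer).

x̄ = F·x = [-6, 3]
P̄ = F·P·Fᵀ + Q = [15 6; 6 33]
S = H·P̄·Hᵀ + R = [34 -15; -15 135]
K = P̄·Hᵀ·S⁻¹ = [31/97 472/1455; 94/97 -1/291]
x' − x̄ = [2832/485, -6/97] = K·y
y = (KᵀK)⁻¹·Kᵀ·(x' − x̄) = [0, 18]
z = y + H·x̄ = [0, 18] + [3, -21] = [3, -3]

z = [3, -3]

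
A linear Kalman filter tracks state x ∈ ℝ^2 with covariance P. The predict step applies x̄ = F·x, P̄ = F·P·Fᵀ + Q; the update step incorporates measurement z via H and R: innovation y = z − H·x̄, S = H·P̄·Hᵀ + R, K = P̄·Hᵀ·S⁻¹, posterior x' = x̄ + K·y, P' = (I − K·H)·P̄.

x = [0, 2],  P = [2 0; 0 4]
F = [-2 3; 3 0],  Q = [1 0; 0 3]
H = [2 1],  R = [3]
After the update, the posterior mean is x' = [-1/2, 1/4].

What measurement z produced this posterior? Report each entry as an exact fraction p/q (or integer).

z = [-1]

x̄ = F·x = [6, 0]
P̄ = F·P·Fᵀ + Q = [45 -12; -12 21]
S = H·P̄·Hᵀ + R = [156]
K = P̄·Hᵀ·S⁻¹ = [1/2; -1/52]
x' − x̄ = [-13/2, 1/4] = K·y
y = (KᵀK)⁻¹·Kᵀ·(x' − x̄) = [-13]
z = y + H·x̄ = [-13] + [12] = [-1]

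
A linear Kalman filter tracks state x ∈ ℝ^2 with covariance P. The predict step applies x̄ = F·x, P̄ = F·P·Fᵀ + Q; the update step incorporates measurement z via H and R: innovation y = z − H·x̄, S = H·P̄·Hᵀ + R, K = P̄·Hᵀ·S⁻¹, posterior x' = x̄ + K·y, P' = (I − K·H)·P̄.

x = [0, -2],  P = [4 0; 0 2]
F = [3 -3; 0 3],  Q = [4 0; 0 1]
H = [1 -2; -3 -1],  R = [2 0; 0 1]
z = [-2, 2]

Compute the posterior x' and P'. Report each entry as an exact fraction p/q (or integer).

x̄ = F·x = [6, -6]
P̄ = F·P·Fᵀ + Q = [58 -18; -18 19]
y = z − H·x̄ = [-20, 14]
S = H·P̄·Hᵀ + R = [208 -226; -226 434]
K = P̄·Hᵀ·S⁻¹ = [1385/9799 -2801/9799; -8197/19598 -1344/9799]
x' = x̄ + K·y = [-8120/9799, 4360/9799]
P' = (I − K·H)·P̄ = [1196/9799 -787/9799; -787/9799 3705/9799]

x' = [-8120/9799, 4360/9799]
P' = [1196/9799 -787/9799; -787/9799 3705/9799]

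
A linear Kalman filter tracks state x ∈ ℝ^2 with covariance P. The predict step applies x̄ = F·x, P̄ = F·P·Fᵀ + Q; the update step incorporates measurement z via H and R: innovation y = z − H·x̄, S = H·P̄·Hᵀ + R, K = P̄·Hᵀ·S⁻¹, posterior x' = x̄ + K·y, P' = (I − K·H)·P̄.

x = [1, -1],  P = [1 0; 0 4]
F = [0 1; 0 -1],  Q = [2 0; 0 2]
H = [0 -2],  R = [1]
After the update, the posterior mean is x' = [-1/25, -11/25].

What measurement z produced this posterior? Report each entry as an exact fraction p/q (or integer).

z = [1]

x̄ = F·x = [-1, 1]
P̄ = F·P·Fᵀ + Q = [6 -4; -4 6]
S = H·P̄·Hᵀ + R = [25]
K = P̄·Hᵀ·S⁻¹ = [8/25; -12/25]
x' − x̄ = [24/25, -36/25] = K·y
y = (KᵀK)⁻¹·Kᵀ·(x' − x̄) = [3]
z = y + H·x̄ = [3] + [-2] = [1]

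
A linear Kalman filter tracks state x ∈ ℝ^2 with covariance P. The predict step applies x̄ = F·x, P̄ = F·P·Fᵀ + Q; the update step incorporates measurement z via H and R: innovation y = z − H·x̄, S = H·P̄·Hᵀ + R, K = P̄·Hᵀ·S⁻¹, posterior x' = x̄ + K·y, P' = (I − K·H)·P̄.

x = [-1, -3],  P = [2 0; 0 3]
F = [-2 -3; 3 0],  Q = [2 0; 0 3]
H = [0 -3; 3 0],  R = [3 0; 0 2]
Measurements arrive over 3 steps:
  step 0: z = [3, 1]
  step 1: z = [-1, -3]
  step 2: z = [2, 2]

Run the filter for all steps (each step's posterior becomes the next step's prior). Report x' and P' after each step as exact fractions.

step 0: x̄ = F·x = [11, -3]
step 0: P̄ = F·P·Fᵀ + Q = [37 -12; -12 21]
step 0: y = z − H·x̄ = [-6, -32]
step 0: S = H·P̄·Hᵀ + R = [192 108; 108 335]
step 0: K = P̄·Hᵀ·S⁻¹ = [3/2194 363/1097; -5739/17552 -9/4388]
step 0: x' = x̄ + K·y = [442/1097, -8535/8776]
step 0: P' = (I − K·H)·P̄ = [242/1097 -3/2194; -3/2194 5739/17552]
step 1: x̄ = F·x = [18533/8776, 1326/1097]
step 1: P̄ = F·P·Fᵀ + Q = [101955/17552 -2877/2194; -2877/2194 5469/1097]
step 1: y = z − H·x̄ = [2881/1097, -81927/8776]
step 1: S = H·P̄·Hᵀ + R = [52512/1097 25893/2194; 25893/2194 952699/17552]
step 1: K = P̄·Hᵀ·S⁻¹ = [11508/3596653 1152207/3596653; -4477971/14386612 -17262/3596653]
step 1: x' = x̄ + K·y = [-3130681/3596653, 3137067/7193306]
step 1: P' = (I − K·H)·P̄ = [768138/3596653 -11508/3596653; -11508/3596653 4477971/14386612]
step 2: x̄ = F·x = [3111523/7193306, -9392043/3596653]
step 2: P̄ = F·P·Fᵀ + Q = [80812787/14386612 -4505256/3596653; -4505256/3596653 17703201/3596653]
step 2: y = z − H·x̄ = [-20982823/3596653, 5052043/7193306]
step 2: S = H·P̄·Hᵀ + R = [170118768/3596653 40547304/3596653; 40547304/3596653 756088307/14386612]
step 2: K = P̄·Hᵀ·S⁻¹ = [2252628/706956323 226201065/706956323; -3518404287/11311301168 -3378942/706956323]
step 2: x' = x̄ + K·y = [451524706/706956323, -9049173507/11311301168]
step 2: P' = (I − K·H)·P̄ = [150800710/706956323 -2252628/706956323; -2252628/706956323 3518404287/11311301168]

step 0: x' = [442/1097, -8535/8776], P' = [242/1097 -3/2194; -3/2194 5739/17552]
step 1: x' = [-3130681/3596653, 3137067/7193306], P' = [768138/3596653 -11508/3596653; -11508/3596653 4477971/14386612]
step 2: x' = [451524706/706956323, -9049173507/11311301168], P' = [150800710/706956323 -2252628/706956323; -2252628/706956323 3518404287/11311301168]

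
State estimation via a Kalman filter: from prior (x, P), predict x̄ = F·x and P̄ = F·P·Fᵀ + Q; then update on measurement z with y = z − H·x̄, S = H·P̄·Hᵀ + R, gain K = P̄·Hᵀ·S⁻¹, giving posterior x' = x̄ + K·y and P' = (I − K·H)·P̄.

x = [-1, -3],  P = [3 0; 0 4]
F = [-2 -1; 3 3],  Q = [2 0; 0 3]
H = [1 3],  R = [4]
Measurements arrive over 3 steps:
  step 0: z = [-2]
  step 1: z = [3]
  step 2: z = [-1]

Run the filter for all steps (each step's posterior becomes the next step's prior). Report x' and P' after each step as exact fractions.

step 0: x' = [23/109, -90/109], P' = [666/109 -246/109; -246/109 138/109]
step 1: x' = [-29932/17511, 8769/5837], P' = [136988/17511 -17244/5837; -17244/5837 8952/5837]
step 2: x' = [7117311/3215075, -3419538/3215075], P' = [26909906/3215075 -10180398/3215075; -10180398/3215075 5194734/3215075]

step 0: x̄ = F·x = [5, -12]
step 0: P̄ = F·P·Fᵀ + Q = [18 -30; -30 66]
step 0: y = z − H·x̄ = [29]
step 0: S = H·P̄·Hᵀ + R = [436]
step 0: K = P̄·Hᵀ·S⁻¹ = [-18/109; 42/109]
step 0: x' = x̄ + K·y = [23/109, -90/109]
step 0: P' = (I − K·H)·P̄ = [666/109 -246/109; -246/109 138/109]
step 1: x̄ = F·x = [44/109, -201/109]
step 1: P̄ = F·P·Fᵀ + Q = [2036/109 -2196/109; -2196/109 3135/109]
step 1: y = z − H·x̄ = [886/109]
step 1: S = H·P̄·Hᵀ + R = [17511/109]
step 1: K = P̄·Hᵀ·S⁻¹ = [-4552/17511; 2403/5837]
step 1: x' = x̄ + K·y = [-29932/17511, 8769/5837]
step 1: P' = (I − K·H)·P̄ = [136988/17511 -17244/5837; -17244/5837 8952/5837]
step 2: x̄ = F·x = [33557/17511, -3625/5837]
step 2: P̄ = F·P·Fᵀ + Q = [402902/17511 -145636/5837; -145636/5837 198651/5837]
step 2: y = z − H·x̄ = [-18443/17511]
step 2: S = H·P̄·Hᵀ + R = [3215075/17511]
step 2: K = P̄·Hᵀ·S⁻¹ = [-907822/3215075; 1350951/3215075]
step 2: x' = x̄ + K·y = [7117311/3215075, -3419538/3215075]
step 2: P' = (I − K·H)·P̄ = [26909906/3215075 -10180398/3215075; -10180398/3215075 5194734/3215075]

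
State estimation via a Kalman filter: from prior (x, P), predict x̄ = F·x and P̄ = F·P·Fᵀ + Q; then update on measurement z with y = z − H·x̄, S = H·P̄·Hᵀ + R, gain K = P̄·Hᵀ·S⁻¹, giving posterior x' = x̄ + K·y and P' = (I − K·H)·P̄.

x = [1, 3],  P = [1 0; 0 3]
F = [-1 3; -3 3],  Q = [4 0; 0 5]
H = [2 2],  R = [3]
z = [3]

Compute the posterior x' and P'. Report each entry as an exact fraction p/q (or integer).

x̄ = F·x = [8, 6]
P̄ = F·P·Fᵀ + Q = [32 30; 30 41]
y = z − H·x̄ = [-25]
S = H·P̄·Hᵀ + R = [535]
K = P̄·Hᵀ·S⁻¹ = [124/535; 142/535]
x' = x̄ + K·y = [236/107, -68/107]
P' = (I − K·H)·P̄ = [1744/535 -1558/535; -1558/535 1771/535]

x' = [236/107, -68/107]
P' = [1744/535 -1558/535; -1558/535 1771/535]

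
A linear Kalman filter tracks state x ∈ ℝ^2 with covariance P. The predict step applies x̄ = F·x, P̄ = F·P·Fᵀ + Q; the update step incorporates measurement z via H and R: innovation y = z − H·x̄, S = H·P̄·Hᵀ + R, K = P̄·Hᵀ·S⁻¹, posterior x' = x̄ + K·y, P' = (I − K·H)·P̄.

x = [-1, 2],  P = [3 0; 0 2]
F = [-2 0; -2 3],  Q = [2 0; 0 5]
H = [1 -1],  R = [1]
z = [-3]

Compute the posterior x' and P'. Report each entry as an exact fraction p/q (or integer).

x̄ = F·x = [2, 8]
P̄ = F·P·Fᵀ + Q = [14 12; 12 35]
y = z − H·x̄ = [3]
S = H·P̄·Hᵀ + R = [26]
K = P̄·Hᵀ·S⁻¹ = [1/13; -23/26]
x' = x̄ + K·y = [29/13, 139/26]
P' = (I − K·H)·P̄ = [180/13 179/13; 179/13 381/26]

x' = [29/13, 139/26]
P' = [180/13 179/13; 179/13 381/26]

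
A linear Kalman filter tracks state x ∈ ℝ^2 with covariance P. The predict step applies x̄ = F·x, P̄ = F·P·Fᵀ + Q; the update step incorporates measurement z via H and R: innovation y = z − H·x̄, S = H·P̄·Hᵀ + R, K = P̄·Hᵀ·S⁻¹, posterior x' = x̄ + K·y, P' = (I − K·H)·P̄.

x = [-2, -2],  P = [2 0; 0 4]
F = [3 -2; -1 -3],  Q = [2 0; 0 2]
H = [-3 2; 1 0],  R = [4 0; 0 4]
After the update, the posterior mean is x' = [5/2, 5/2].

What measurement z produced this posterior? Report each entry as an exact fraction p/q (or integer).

x̄ = F·x = [-2, 8]
P̄ = F·P·Fᵀ + Q = [36 18; 18 40]
S = H·P̄·Hᵀ + R = [272 -72; -72 40]
K = P̄·Hᵀ·S⁻¹ = [-9/178 72/89; 73/178 423/356]
x' − x̄ = [9/2, -11/2] = K·y
y = (KᵀK)⁻¹·Kᵀ·(x' − x̄) = [-25, 4]
z = y + H·x̄ = [-25, 4] + [22, -2] = [-3, 2]

z = [-3, 2]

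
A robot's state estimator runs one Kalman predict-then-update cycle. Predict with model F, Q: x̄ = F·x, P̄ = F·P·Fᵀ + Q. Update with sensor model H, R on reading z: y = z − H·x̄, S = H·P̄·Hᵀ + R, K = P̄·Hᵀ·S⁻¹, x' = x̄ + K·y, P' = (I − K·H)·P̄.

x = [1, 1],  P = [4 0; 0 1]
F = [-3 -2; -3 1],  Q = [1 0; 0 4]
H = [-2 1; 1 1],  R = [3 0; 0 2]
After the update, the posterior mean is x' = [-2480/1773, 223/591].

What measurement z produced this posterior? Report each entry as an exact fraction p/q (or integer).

x̄ = F·x = [-5, -2]
P̄ = F·P·Fᵀ + Q = [41 34; 34 41]
S = H·P̄·Hᵀ + R = [72 -75; -75 152]
K = P̄·Hᵀ·S⁻¹ = [-557/1773 200/591; 169/591 125/197]
x' − x̄ = [6385/1773, 1405/591] = K·y
y = (KᵀK)⁻¹·Kᵀ·(x' − x̄) = [-5, 6]
z = y + H·x̄ = [-5, 6] + [8, -7] = [3, -1]

z = [3, -1]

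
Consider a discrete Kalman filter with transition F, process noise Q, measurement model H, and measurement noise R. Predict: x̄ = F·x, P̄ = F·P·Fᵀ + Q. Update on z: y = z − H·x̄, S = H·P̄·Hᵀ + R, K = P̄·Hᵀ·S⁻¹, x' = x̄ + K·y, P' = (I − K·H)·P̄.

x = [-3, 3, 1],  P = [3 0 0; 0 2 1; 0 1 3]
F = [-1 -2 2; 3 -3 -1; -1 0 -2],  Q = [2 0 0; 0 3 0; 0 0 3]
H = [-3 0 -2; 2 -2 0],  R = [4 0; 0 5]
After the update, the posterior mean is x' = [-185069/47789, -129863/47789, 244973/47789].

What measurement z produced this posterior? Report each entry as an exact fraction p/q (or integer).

z = [1, -3]

x̄ = F·x = [-1, -19, 1]
P̄ = F·P·Fᵀ + Q = [17 -7 -5; -7 57 3; -5 3 18]
S = H·P̄·Hᵀ + R = [169 -112; -112 357]
K = P̄·Hᵀ·S⁻¹ = [-1323/6827 3520/47789; -1283/6827 -19952/47789; -1327/6827 -5056/47789]
x' − x̄ = [-137280/47789, 778128/47789, 197184/47789] = K·y
y = (KᵀK)⁻¹·Kᵀ·(x' − x̄) = [0, -39]
z = y + H·x̄ = [0, -39] + [1, 36] = [1, -3]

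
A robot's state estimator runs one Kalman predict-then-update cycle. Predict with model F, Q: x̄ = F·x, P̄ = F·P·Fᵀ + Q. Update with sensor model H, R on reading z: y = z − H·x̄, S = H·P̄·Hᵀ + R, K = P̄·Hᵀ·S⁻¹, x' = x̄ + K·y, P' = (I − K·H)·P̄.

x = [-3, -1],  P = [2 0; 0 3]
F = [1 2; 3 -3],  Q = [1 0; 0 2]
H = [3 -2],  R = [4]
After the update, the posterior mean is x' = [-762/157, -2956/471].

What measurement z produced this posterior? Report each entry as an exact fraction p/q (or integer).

x̄ = F·x = [-5, -6]
P̄ = F·P·Fᵀ + Q = [15 -12; -12 47]
S = H·P̄·Hᵀ + R = [471]
K = P̄·Hᵀ·S⁻¹ = [23/157; -130/471]
x' − x̄ = [23/157, -130/471] = K·y
y = (KᵀK)⁻¹·Kᵀ·(x' − x̄) = [1]
z = y + H·x̄ = [1] + [-3] = [-2]

z = [-2]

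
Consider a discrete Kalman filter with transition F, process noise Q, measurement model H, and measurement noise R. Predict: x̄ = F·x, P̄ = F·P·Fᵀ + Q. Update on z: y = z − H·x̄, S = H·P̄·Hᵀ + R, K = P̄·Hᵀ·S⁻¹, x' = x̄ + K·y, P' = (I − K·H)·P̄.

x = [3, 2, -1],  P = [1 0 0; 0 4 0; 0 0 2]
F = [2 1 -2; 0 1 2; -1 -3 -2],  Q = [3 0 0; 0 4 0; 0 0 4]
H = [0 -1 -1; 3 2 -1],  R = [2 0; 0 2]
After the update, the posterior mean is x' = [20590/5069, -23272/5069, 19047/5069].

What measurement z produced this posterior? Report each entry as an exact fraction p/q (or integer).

x̄ = F·x = [10, 0, -7]
P̄ = F·P·Fᵀ + Q = [19 -4 -6; -4 16 -20; -6 -20 49]
S = H·P̄·Hᵀ + R = [27 67; 67 354]
K = P̄·Hᵀ·S⁻¹ = [-145/5069 815/5069; -1264/5069 812/5069; -3097/5069 -946/5069]
x' − x̄ = [-30100/5069, -23272/5069, 54530/5069] = K·y
y = (KᵀK)⁻¹·Kᵀ·(x' − x̄) = [-6, -38]
z = y + H·x̄ = [-6, -38] + [7, 37] = [1, -1]

z = [1, -1]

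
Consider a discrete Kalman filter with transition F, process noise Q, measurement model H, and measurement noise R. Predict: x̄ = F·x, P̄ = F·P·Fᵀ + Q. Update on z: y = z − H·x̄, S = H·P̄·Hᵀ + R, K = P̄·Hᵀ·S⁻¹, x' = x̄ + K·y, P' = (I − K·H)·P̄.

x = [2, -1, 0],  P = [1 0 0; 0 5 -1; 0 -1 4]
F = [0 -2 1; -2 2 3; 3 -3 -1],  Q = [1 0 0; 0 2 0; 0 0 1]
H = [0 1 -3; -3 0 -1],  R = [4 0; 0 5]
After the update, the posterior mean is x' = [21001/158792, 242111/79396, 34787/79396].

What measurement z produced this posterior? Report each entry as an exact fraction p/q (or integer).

z = [2, -1]

x̄ = F·x = [2, -6, 9]
P̄ = F·P·Fᵀ + Q = [29 -4 27; -4 50 -37; 27 -37 53]
S = H·P̄·Hᵀ + R = [753 451; 451 481]
K = P̄·Hᵀ·S⁻¹ = [10529/158792 -47507/158792; 27671/79396 -17857/79396; -16921/79396 -6253/79396]
x' − x̄ = [-296583/158792, 718487/79396, -679777/79396] = K·y
y = (KᵀK)⁻¹·Kᵀ·(x' − x̄) = [35, 14]
z = y + H·x̄ = [35, 14] + [-33, -15] = [2, -1]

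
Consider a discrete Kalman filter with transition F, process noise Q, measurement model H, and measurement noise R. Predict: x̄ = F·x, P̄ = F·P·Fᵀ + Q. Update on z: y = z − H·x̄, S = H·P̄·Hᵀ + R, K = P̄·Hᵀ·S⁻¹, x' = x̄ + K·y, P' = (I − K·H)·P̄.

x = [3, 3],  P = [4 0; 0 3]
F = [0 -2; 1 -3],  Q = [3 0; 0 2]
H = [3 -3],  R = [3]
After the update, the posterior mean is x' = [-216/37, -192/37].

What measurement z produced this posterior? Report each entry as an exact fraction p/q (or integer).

z = [-2]

x̄ = F·x = [-6, -6]
P̄ = F·P·Fᵀ + Q = [15 18; 18 33]
S = H·P̄·Hᵀ + R = [111]
K = P̄·Hᵀ·S⁻¹ = [-3/37; -15/37]
x' − x̄ = [6/37, 30/37] = K·y
y = (KᵀK)⁻¹·Kᵀ·(x' − x̄) = [-2]
z = y + H·x̄ = [-2] + [0] = [-2]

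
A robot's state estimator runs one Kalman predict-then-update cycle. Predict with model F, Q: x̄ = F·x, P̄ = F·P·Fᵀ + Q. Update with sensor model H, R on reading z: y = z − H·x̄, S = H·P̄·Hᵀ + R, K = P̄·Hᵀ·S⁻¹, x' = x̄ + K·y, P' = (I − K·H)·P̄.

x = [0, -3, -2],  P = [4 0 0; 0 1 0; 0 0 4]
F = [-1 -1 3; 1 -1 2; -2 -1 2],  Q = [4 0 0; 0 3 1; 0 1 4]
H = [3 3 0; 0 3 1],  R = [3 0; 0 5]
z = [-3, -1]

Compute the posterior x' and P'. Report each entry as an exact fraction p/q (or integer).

x̄ = F·x = [-3, -1, -1]
P̄ = F·P·Fᵀ + Q = [45 21 33; 21 24 10; 33 10 37]
y = z − H·x̄ = [9, 3]
S = H·P̄·Hᵀ + R = [1002 534; 534 318]
K = P̄·Hᵀ·S⁻¹ = [65/186 -53/186; -143/5580 1679/5580; 437/2790 -73/1395]
x' = x̄ + K·y = [-22/31, -61/186, 47/186]
P' = (I − K·H)·P̄ = [98/31 -523/186 652/93; -523/186 15547/5580 -19123/2790; 652/93 -19123/2790 56639/2790]

x' = [-22/31, -61/186, 47/186]
P' = [98/31 -523/186 652/93; -523/186 15547/5580 -19123/2790; 652/93 -19123/2790 56639/2790]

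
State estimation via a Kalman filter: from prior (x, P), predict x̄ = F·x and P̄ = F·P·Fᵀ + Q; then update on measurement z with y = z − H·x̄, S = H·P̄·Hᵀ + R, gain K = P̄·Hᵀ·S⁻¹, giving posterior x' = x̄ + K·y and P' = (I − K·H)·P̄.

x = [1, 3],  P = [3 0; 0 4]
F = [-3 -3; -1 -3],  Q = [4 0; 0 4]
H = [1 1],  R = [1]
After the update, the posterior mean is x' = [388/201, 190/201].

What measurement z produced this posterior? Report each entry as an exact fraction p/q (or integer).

x̄ = F·x = [-12, -10]
P̄ = F·P·Fᵀ + Q = [67 45; 45 43]
S = H·P̄·Hᵀ + R = [201]
K = P̄·Hᵀ·S⁻¹ = [112/201; 88/201]
x' − x̄ = [2800/201, 2200/201] = K·y
y = (KᵀK)⁻¹·Kᵀ·(x' − x̄) = [25]
z = y + H·x̄ = [25] + [-22] = [3]

z = [3]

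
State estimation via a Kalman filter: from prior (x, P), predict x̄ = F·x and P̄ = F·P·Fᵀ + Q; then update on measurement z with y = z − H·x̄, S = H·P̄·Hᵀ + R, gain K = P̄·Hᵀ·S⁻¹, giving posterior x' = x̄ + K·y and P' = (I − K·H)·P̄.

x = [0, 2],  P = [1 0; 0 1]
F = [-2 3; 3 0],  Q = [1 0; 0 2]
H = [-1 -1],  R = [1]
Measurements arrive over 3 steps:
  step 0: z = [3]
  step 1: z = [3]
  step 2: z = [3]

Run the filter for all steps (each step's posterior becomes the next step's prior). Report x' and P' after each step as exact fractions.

step 0: x̄ = F·x = [6, 0]
step 0: P̄ = F·P·Fᵀ + Q = [14 -6; -6 11]
step 0: y = z − H·x̄ = [9]
step 0: S = H·P̄·Hᵀ + R = [14]
step 0: K = P̄·Hᵀ·S⁻¹ = [-4/7; -5/14]
step 0: x' = x̄ + K·y = [6/7, -45/14]
step 0: P' = (I − K·H)·P̄ = [66/7 -62/7; -62/7 129/14]
step 1: x̄ = F·x = [-159/14, 18/7]
step 1: P̄ = F·P·Fᵀ + Q = [3191/14 -954/7; -954/7 608/7]
step 1: y = z − H·x̄ = [-81/14]
step 1: S = H·P̄·Hᵀ + R = [605/14]
step 1: K = P̄·Hᵀ·S⁻¹ = [-1283/605; 692/605]
step 1: x' = x̄ + K·y = [552/605, -2448/605]
step 1: P' = (I − K·H)·P̄ = [20319/605 -19036/605; -19036/605 18344/605]
step 2: x̄ = F·x = [-768/55, 1656/605]
step 2: P̄ = F·P·Fᵀ + Q = [3929/5 -26658/55; -26658/55 184081/605]
step 2: y = z − H·x̄ = [-4977/605]
step 2: S = H·P̄·Hᵀ + R = [73619/605]
step 2: K = P̄·Hᵀ·S⁻¹ = [-182171/73619; 109157/73619]
step 2: x' = x̄ + K·y = [67233/10517, -99495/10517]
step 2: P' = (I − K·H)·P̄ = [2996466/73619 -2814295/73619; -2814295/73619 2705138/73619]

step 0: x' = [6/7, -45/14], P' = [66/7 -62/7; -62/7 129/14]
step 1: x' = [552/605, -2448/605], P' = [20319/605 -19036/605; -19036/605 18344/605]
step 2: x' = [67233/10517, -99495/10517], P' = [2996466/73619 -2814295/73619; -2814295/73619 2705138/73619]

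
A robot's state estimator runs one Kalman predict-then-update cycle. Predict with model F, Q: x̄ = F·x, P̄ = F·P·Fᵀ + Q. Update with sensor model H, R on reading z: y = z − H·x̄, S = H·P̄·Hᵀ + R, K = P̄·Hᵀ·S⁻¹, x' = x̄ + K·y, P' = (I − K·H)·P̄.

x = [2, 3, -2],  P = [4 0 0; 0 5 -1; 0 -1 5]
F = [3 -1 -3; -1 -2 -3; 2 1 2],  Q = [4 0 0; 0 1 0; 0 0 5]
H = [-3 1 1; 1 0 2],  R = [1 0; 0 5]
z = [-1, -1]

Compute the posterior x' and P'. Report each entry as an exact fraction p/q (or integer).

x' = [-8225/21367, -212859/106835, -4040/21367]
P' = [27212/21367 86462/21367 -12586/21367; 86462/21367 1596717/106835 -65704/21367; -12586/21367 -65704/21367 31733/21367]

x̄ = F·x = [9, -2, 3]
P̄ = F·P·Fᵀ + Q = [84 34 -6; 34 58 -41; -6 -41 42]
y = z − H·x̄ = [25, -16]
S = H·P̄·Hᵀ + R = [607 -186; -186 233]
K = P̄·Hᵀ·S⁻¹ = [-7760/21367 408/21367; -28733/106835 -44946/106835; 3787/21367 10176/21367]
x' = x̄ + K·y = [-8225/21367, -212859/106835, -4040/21367]
P' = (I − K·H)·P̄ = [27212/21367 86462/21367 -12586/21367; 86462/21367 1596717/106835 -65704/21367; -12586/21367 -65704/21367 31733/21367]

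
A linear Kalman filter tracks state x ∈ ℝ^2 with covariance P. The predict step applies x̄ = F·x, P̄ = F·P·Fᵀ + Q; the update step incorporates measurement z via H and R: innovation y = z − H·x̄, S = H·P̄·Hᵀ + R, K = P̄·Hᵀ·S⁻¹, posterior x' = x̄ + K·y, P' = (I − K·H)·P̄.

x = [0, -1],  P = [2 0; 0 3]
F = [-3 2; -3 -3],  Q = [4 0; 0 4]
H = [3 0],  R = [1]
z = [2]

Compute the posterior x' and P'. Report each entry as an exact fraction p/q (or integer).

x' = [202/307, 3]
P' = [34/307 0; 0 49]

x̄ = F·x = [-2, 3]
P̄ = F·P·Fᵀ + Q = [34 0; 0 49]
y = z − H·x̄ = [8]
S = H·P̄·Hᵀ + R = [307]
K = P̄·Hᵀ·S⁻¹ = [102/307; 0]
x' = x̄ + K·y = [202/307, 3]
P' = (I − K·H)·P̄ = [34/307 0; 0 49]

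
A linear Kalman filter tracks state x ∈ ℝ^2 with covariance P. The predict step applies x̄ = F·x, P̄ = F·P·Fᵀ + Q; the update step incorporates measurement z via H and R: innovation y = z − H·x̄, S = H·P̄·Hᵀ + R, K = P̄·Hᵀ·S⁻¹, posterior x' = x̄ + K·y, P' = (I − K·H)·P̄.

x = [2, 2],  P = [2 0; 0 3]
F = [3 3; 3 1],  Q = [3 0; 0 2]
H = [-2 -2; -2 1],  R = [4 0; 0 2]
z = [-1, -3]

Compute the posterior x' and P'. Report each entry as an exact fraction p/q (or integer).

x̄ = F·x = [12, 8]
P̄ = F·P·Fᵀ + Q = [48 27; 27 23]
y = z − H·x̄ = [39, 13]
S = H·P̄·Hᵀ + R = [504 200; 200 109]
K = P̄·Hᵀ·S⁻¹ = [-1275/7468 -597/1867; -1175/3734 547/1867]
x' = x̄ + K·y = [8847/7468, -1731/3734]
P' = (I − K·H)·P̄ = [1221/3734 27/1867; 27/1867 1148/1867]

x' = [8847/7468, -1731/3734]
P' = [1221/3734 27/1867; 27/1867 1148/1867]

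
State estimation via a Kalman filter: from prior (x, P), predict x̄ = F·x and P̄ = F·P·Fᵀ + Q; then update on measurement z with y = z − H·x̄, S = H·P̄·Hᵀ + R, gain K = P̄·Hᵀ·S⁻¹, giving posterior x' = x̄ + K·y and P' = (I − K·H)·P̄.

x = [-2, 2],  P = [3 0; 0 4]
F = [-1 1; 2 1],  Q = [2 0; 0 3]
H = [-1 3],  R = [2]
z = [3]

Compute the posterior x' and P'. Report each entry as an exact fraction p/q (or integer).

x' = [581/194, 379/194]
P' = [1521/194 497/194; 497/194 205/194]

x̄ = F·x = [4, -2]
P̄ = F·P·Fᵀ + Q = [9 -2; -2 19]
y = z − H·x̄ = [13]
S = H·P̄·Hᵀ + R = [194]
K = P̄·Hᵀ·S⁻¹ = [-15/194; 59/194]
x' = x̄ + K·y = [581/194, 379/194]
P' = (I − K·H)·P̄ = [1521/194 497/194; 497/194 205/194]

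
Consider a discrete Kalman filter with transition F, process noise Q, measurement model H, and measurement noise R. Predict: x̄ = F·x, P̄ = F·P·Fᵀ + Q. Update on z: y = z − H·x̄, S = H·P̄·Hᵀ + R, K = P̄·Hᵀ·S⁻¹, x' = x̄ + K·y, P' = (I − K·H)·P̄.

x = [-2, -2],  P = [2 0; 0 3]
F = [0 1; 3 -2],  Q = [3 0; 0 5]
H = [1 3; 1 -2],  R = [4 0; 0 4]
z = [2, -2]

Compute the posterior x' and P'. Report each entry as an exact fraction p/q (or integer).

x̄ = F·x = [-2, -2]
P̄ = F·P·Fᵀ + Q = [6 -6; -6 35]
y = z − H·x̄ = [10, -4]
S = H·P̄·Hᵀ + R = [289 -210; -210 174]
K = P̄·Hᵀ·S⁻¹ = [282/1031 447/1031; 211/1031 -587/3093]
x' = x̄ + K·y = [-1030/1031, 2492/3093]
P' = (I − K·H)·P̄ = [1524/1031 -132/1031; -132/1031 976/3093]

x' = [-1030/1031, 2492/3093]
P' = [1524/1031 -132/1031; -132/1031 976/3093]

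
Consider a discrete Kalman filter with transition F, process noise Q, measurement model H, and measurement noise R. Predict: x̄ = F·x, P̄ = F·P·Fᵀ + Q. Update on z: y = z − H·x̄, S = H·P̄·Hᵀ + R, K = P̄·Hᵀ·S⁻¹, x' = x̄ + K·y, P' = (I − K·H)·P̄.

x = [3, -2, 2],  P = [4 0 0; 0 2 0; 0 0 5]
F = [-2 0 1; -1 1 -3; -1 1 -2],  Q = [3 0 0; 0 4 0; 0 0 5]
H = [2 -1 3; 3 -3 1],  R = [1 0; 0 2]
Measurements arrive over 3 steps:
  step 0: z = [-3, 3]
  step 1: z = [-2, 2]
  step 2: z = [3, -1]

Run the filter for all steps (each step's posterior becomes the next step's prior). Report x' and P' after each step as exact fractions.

step 0: x' = [-175589/133709, -358768/133709, -140982/133709], P' = [594229/133709 511042/133709 -217837/133709; 511042/133709 478913/133709 -168561/133709; -217837/133709 -168561/133709 102676/133709]
step 1: x' = [1766304402/828651301, 781015791/828651301, -1424455219/828651301], P' = [7270981895/2485953903 5912399008/2485953903 -2891568569/2485953903; 5912399008/2485953903 5501812646/2485953903 -2026855678/2485953903; -2891568569/2485953903 -2026855678/2485953903 1558233539/2485953903]
step 2: x' = [-3924848788825/34280792984827, 24083222681536/34280792984827, 44826451326326/34280792984827], P' = [96252114726691/34280792984827 78288527573720/34280792984827 -38257530394517/34280792984827; 78288527573720/34280792984827 73249836469586/34280792984827 -26643707243614/34280792984827; -38257530394517/34280792984827 -26643707243614/34280792984827 20836616443455/34280792984827]

step 0: x̄ = F·x = [-4, -11, -9]
step 0: P̄ = F·P·Fᵀ + Q = [24 -7 -2; -7 55 36; -2 36 31]
step 0: y = z − H·x̄ = [21, -9]
step 0: S = H·P̄·Hᵀ + R = [219 83; 83 642]
step 0: K = P̄·Hᵀ·S⁻¹ = [23905/133709 15862/133709; 37488/133709 -36087/133709; 40915/133709 -22576/133709]
step 0: x' = x̄ + K·y = [-175589/133709, -358768/133709, -140982/133709]
step 0: P' = (I − K·H)·P̄ = [594229/133709 511042/133709 -217837/133709; 511042/133709 478913/133709 -168561/133709; -217837/133709 -168561/133709 102676/133709]
step 1: x̄ = F·x = [210196/133709, 239767/133709, 98785/133709]
step 1: P̄ = F·P·Fᵀ + Q = [3752067/133709 -1399400/133709 -861050/133709; -1399400/133709 1214322/133709 420734/133709; -861050/133709 420734/133709 933203/133709]
step 1: y = z − H·x̄ = [-744398/133709, 257346/133709]
step 1: S = H·P̄·Hᵀ + R = [17495722/133709 27870687/133709; 27870687/133709 63396618/133709]
step 1: K = P̄·Hᵀ·S⁻¹ = [-15046975/828651301 592090046/2485953903; 80806112/828651301 -397548296/2485953903; 306139719/828651301 -517952567/2485953903]
step 1: x' = x̄ + K·y = [1766304402/828651301, 781015791/828651301, -1424455219/828651301]
step 1: P' = (I − K·H)·P̄ = [7270981895/2485953903 5912399008/2485953903 -2891568569/2485953903; 5912399008/2485953903 5501812646/2485953903 -2026855678/2485953903; -2891568569/2485953903 -2026855678/2485953903 1558233539/2485953903]
step 2: x̄ = F·x = [-4957064023/828651301, 3288077046/828651301, 1863621827/828651301]
step 2: P̄ = F·P·Fᵀ + Q = [16555432368/828651301 -6147411122/828651301 -3700287563/828651301; -6147411122/828651301 19727636642/2485953903 1991277768/828651301; -3700287563/828651301 1991277768/828651301 5383949544/828651301]
step 2: y = z − H·x̄ = [10097293514/828651301, 22043150079/828651301]
step 2: S = H·P̄·Hᵀ + R = [270960998021/2485953903 129922838707/828651301; 129922838707/828651301 291727061594/828651301]
step 2: K = P̄·Hᵀ·S⁻¹ = [-556889303889/34280792984827 7816615532198/34280792984827; 3396096947012/34280792984827 -5763816965606/34280792984827; 12638495784945/34280792984827 -7002426504627/34280792984827]
step 2: x' = x̄ + K·y = [-3924848788825/34280792984827, 24083222681536/34280792984827, 44826451326326/34280792984827]
step 2: P' = (I − K·H)·P̄ = [96252114726691/34280792984827 78288527573720/34280792984827 -38257530394517/34280792984827; 78288527573720/34280792984827 73249836469586/34280792984827 -26643707243614/34280792984827; -38257530394517/34280792984827 -26643707243614/34280792984827 20836616443455/34280792984827]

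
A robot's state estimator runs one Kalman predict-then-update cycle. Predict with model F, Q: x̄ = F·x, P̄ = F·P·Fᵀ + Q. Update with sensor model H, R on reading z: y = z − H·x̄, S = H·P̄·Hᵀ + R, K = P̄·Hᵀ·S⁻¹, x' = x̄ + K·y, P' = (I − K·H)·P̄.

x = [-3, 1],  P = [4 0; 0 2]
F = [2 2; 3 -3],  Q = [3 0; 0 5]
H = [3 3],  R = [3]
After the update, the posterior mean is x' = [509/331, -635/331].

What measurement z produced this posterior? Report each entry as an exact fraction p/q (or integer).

z = [-1]

x̄ = F·x = [-4, -12]
P̄ = F·P·Fᵀ + Q = [27 12; 12 59]
S = H·P̄·Hᵀ + R = [993]
K = P̄·Hᵀ·S⁻¹ = [39/331; 71/331]
x' − x̄ = [1833/331, 3337/331] = K·y
y = (KᵀK)⁻¹·Kᵀ·(x' − x̄) = [47]
z = y + H·x̄ = [47] + [-48] = [-1]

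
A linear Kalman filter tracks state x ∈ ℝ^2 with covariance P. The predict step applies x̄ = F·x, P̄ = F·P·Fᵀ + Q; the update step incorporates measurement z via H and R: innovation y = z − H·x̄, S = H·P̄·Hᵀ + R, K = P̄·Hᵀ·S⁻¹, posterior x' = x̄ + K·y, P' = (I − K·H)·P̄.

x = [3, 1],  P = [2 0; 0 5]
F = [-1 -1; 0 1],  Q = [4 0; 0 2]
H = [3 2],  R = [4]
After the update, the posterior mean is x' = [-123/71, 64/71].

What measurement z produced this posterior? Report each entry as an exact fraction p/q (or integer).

x̄ = F·x = [-4, 1]
P̄ = F·P·Fᵀ + Q = [11 -5; -5 7]
S = H·P̄·Hᵀ + R = [71]
K = P̄·Hᵀ·S⁻¹ = [23/71; -1/71]
x' − x̄ = [161/71, -7/71] = K·y
y = (KᵀK)⁻¹·Kᵀ·(x' − x̄) = [7]
z = y + H·x̄ = [7] + [-10] = [-3]

z = [-3]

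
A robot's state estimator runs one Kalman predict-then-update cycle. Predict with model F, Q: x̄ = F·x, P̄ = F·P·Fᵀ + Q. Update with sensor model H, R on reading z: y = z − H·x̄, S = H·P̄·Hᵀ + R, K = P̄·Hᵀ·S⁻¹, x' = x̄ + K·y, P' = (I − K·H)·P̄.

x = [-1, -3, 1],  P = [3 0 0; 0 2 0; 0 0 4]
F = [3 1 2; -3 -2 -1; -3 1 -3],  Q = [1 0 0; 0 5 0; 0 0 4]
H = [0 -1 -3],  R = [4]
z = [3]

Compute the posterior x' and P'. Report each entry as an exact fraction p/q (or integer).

x' = [-1048/293, 6734/879, -3121/879]
P' = [1946/293 -2189/293 647/293; -2189/293 16475/879 -5293/879; 647/293 -5293/879 2087/879]

x̄ = F·x = [-4, 8, -3]
P̄ = F·P·Fᵀ + Q = [46 -39 -49; -39 44 35; -49 35 69]
y = z − H·x̄ = [2]
S = H·P̄·Hᵀ + R = [879]
K = P̄·Hᵀ·S⁻¹ = [62/293; -149/879; -242/879]
x' = x̄ + K·y = [-1048/293, 6734/879, -3121/879]
P' = (I − K·H)·P̄ = [1946/293 -2189/293 647/293; -2189/293 16475/879 -5293/879; 647/293 -5293/879 2087/879]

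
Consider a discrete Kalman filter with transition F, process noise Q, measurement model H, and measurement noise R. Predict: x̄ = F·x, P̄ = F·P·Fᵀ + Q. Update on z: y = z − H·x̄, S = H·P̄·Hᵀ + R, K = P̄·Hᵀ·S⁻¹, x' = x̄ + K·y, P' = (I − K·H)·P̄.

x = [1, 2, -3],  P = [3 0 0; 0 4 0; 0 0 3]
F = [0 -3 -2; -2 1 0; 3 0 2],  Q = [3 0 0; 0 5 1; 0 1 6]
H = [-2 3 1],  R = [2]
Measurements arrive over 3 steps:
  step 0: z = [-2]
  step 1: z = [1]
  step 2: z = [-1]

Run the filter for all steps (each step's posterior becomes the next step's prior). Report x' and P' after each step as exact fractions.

step 0: x̄ = F·x = [0, 0, -3]
step 0: P̄ = F·P·Fᵀ + Q = [51 -12 -12; -12 21 -17; -12 -17 45]
step 0: y = z − H·x̄ = [1]
step 0: S = H·P̄·Hᵀ + R = [530]
step 0: K = P̄·Hᵀ·S⁻¹ = [-15/53; 7/53; 9/265]
step 0: x' = x̄ + K·y = [-15/53, 7/53, -786/265]
step 0: P' = (I − K·H)·P̄ = [453/53 414/53 -366/53; 414/53 623/53 -1027/53; -366/53 -1027/53 11763/265]
step 1: x̄ = F·x = [1467/265, 37/53, -1797/265]
step 1: P̄ = F·P·Fᵀ + Q = [14262/265 1205/53 -23892/265; 1205/53 1044/53 -2013/53; -23892/265 -2013/53 47067/265]
step 1: y = z − H·x̄ = [4441/265]
step 1: S = H·P̄·Hᵀ + R = [114503/265]
step 1: K = P̄·Hᵀ·S⁻¹ = [-34341/114503; -6455/114503; 64656/114503]
step 1: x' = x̄ + K·y = [58368/114503, -28240/114503, 307077/114503]
step 1: P' = (I − K·H)·P̄ = [1712217/114503 1766828/114503 -1944732/114503; 1766828/114503 2098259/114503 -2774031/114503; -1944732/114503 -2774031/114503 4561941/114503]
step 2: x̄ = F·x = [-7902/1709, -144976/114503, 789258/114503]
step 2: P̄ = F·P·Fᵀ + Q = [62496/1709 30975/1709 -87114/1709; 30975/1709 2452330/114503 -2627449/114503; -87114/1709 -2627449/114503 11007951/114503]
step 2: y = z − H·x̄ = [-1527701/114503]
step 2: S = H·P̄·Hᵀ + R = [32734813/114503]
step 2: K = P̄·Hᵀ·S⁻¹ = [-7985127/32734813; 578891/32734813; 14798880/32734813]
step 2: x' = x̄ + K·y = [-44820105/32734813, -49170193/32734813, 28190958/32734813]
step 2: P' = (I − K·H)·P̄ = [640210329/32734813 633676794/32734813 -636579978/32734813; 633676794/32734813 698160303/32734813 -825969539/32734813; -636579978/32734813 -825969539/32734813 1234346421/32734813]

step 0: x' = [-15/53, 7/53, -786/265], P' = [453/53 414/53 -366/53; 414/53 623/53 -1027/53; -366/53 -1027/53 11763/265]
step 1: x' = [58368/114503, -28240/114503, 307077/114503], P' = [1712217/114503 1766828/114503 -1944732/114503; 1766828/114503 2098259/114503 -2774031/114503; -1944732/114503 -2774031/114503 4561941/114503]
step 2: x' = [-44820105/32734813, -49170193/32734813, 28190958/32734813], P' = [640210329/32734813 633676794/32734813 -636579978/32734813; 633676794/32734813 698160303/32734813 -825969539/32734813; -636579978/32734813 -825969539/32734813 1234346421/32734813]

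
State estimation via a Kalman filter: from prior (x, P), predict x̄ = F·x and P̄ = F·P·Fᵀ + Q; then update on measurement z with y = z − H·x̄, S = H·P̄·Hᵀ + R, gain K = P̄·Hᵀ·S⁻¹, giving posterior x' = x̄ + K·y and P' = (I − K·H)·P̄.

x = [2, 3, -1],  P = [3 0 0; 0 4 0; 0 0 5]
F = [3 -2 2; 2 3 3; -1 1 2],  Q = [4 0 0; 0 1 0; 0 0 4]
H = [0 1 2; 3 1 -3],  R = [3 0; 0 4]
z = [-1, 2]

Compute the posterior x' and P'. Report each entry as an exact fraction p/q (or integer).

x' = [-20074/4701, 75889/14103, -44459/14103]
P' = [138739/17237 -42544/4701 242449/51711; -42544/4701 166936/14103 -73652/14103; 242449/51711 -73652/14103 466487/155133]

x̄ = F·x = [-2, 10, -1]
P̄ = F·P·Fᵀ + Q = [67 24 3; 24 94 36; 3 36 31]
y = z − H·x̄ = [-9, -5]
S = H·P̄·Hᵀ + R = [365 -38; -38 854]
K = P̄·Hᵀ·S⁻¹ = [5638/51711 13330/51711; 6544/14103 1249/14103; 40934/155133 -6898/155133]
x' = x̄ + K·y = [-20074/4701, 75889/14103, -44459/14103]
P' = (I − K·H)·P̄ = [138739/17237 -42544/4701 242449/51711; -42544/4701 166936/14103 -73652/14103; 242449/51711 -73652/14103 466487/155133]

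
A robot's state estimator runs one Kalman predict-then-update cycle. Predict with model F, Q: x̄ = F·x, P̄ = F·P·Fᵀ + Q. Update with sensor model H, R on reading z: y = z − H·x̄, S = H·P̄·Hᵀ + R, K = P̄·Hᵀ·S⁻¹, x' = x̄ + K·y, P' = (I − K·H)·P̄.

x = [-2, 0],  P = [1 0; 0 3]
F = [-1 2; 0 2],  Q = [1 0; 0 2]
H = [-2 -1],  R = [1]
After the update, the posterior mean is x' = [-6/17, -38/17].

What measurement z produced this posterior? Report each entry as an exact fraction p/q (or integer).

x̄ = F·x = [2, 0]
P̄ = F·P·Fᵀ + Q = [14 12; 12 14]
S = H·P̄·Hᵀ + R = [119]
K = P̄·Hᵀ·S⁻¹ = [-40/119; -38/119]
x' − x̄ = [-40/17, -38/17] = K·y
y = (KᵀK)⁻¹·Kᵀ·(x' − x̄) = [7]
z = y + H·x̄ = [7] + [-4] = [3]

z = [3]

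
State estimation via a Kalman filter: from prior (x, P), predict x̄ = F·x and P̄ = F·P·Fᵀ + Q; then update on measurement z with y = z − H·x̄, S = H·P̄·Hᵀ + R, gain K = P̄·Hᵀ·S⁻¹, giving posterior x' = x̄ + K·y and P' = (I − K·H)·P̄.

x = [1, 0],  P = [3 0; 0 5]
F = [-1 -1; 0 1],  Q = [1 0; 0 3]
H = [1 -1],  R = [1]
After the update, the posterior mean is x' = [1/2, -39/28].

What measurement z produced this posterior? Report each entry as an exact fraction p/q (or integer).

z = [2]

x̄ = F·x = [-1, 0]
P̄ = F·P·Fᵀ + Q = [9 -5; -5 8]
S = H·P̄·Hᵀ + R = [28]
K = P̄·Hᵀ·S⁻¹ = [1/2; -13/28]
x' − x̄ = [3/2, -39/28] = K·y
y = (KᵀK)⁻¹·Kᵀ·(x' − x̄) = [3]
z = y + H·x̄ = [3] + [-1] = [2]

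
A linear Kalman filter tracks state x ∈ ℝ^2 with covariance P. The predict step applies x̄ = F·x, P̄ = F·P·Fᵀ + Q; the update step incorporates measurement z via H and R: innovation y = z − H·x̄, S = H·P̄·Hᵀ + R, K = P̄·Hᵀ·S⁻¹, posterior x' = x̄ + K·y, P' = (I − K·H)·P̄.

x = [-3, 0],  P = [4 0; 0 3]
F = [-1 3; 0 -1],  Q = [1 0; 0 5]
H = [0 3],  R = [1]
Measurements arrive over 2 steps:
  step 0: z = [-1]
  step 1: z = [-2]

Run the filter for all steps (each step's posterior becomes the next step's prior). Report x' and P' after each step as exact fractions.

step 0: x' = [246/73, -24/73], P' = [1607/73 -9/73; -9/73 8/73]
step 1: x' = [-7323/1715, -1107/1715], P' = [84723/3430 -33/3430; -33/3430 373/3430]

step 0: x̄ = F·x = [3, 0]
step 0: P̄ = F·P·Fᵀ + Q = [32 -9; -9 8]
step 0: y = z − H·x̄ = [-1]
step 0: S = H·P̄·Hᵀ + R = [73]
step 0: K = P̄·Hᵀ·S⁻¹ = [-27/73; 24/73]
step 0: x' = x̄ + K·y = [246/73, -24/73]
step 0: P' = (I − K·H)·P̄ = [1607/73 -9/73; -9/73 8/73]
step 1: x̄ = F·x = [-318/73, 24/73]
step 1: P̄ = F·P·Fᵀ + Q = [1806/73 -33/73; -33/73 373/73]
step 1: y = z − H·x̄ = [-218/73]
step 1: S = H·P̄·Hᵀ + R = [3430/73]
step 1: K = P̄·Hᵀ·S⁻¹ = [-99/3430; 1119/3430]
step 1: x' = x̄ + K·y = [-7323/1715, -1107/1715]
step 1: P' = (I − K·H)·P̄ = [84723/3430 -33/3430; -33/3430 373/3430]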